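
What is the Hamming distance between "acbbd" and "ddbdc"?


Comparing "acbbd" and "ddbdc" position by position:
  Position 0: 'a' vs 'd' => differ
  Position 1: 'c' vs 'd' => differ
  Position 2: 'b' vs 'b' => same
  Position 3: 'b' vs 'd' => differ
  Position 4: 'd' vs 'c' => differ
Total differences (Hamming distance): 4

4


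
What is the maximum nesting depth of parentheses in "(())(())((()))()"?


Input: "(())(())((()))()"
Tracking depth:
  Position 0 '(': depth becomes 1
  Position 1 '(': depth becomes 2
  Position 2 ')': depth becomes 1
  Position 3 ')': depth becomes 0
  Position 4 '(': depth becomes 1
  Position 5 '(': depth becomes 2
  Position 6 ')': depth becomes 1
  Position 7 ')': depth becomes 0
  Position 8 '(': depth becomes 1
  Position 9 '(': depth becomes 2
  Position 10 '(': depth becomes 3
  Position 11 ')': depth becomes 2
  Position 12 ')': depth becomes 1
  Position 13 ')': depth becomes 0
  Position 14 '(': depth becomes 1
  Position 15 ')': depth becomes 0
Maximum depth reached: 3

3


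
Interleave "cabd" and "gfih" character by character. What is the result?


Interleaving "cabd" and "gfih":
  Position 0: 'c' from first, 'g' from second => "cg"
  Position 1: 'a' from first, 'f' from second => "af"
  Position 2: 'b' from first, 'i' from second => "bi"
  Position 3: 'd' from first, 'h' from second => "dh"
Result: cgafbidh

cgafbidh


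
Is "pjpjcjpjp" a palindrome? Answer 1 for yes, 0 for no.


Input: pjpjcjpjp
Reversed: pjpjcjpjp
  Compare pos 0 ('p') with pos 8 ('p'): match
  Compare pos 1 ('j') with pos 7 ('j'): match
  Compare pos 2 ('p') with pos 6 ('p'): match
  Compare pos 3 ('j') with pos 5 ('j'): match
Result: palindrome

1


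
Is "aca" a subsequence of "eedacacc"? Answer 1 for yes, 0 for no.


Check if "aca" is a subsequence of "eedacacc"
Greedy scan:
  Position 0 ('e'): no match needed
  Position 1 ('e'): no match needed
  Position 2 ('d'): no match needed
  Position 3 ('a'): matches sub[0] = 'a'
  Position 4 ('c'): matches sub[1] = 'c'
  Position 5 ('a'): matches sub[2] = 'a'
  Position 6 ('c'): no match needed
  Position 7 ('c'): no match needed
All 3 characters matched => is a subsequence

1


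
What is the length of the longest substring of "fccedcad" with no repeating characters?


Input: "fccedcad"
Sliding window (track last position of each char):
  Position 0 ('f'): window [0,0] length 1 -- new best
  Position 1 ('c'): window [0,1] length 2 -- new best
  Position 2 ('c'): repeat (last at 1), move window start to 2
  Position 2 ('c'): window [2,2] length 1
  Position 3 ('e'): window [2,3] length 2
  Position 4 ('d'): window [2,4] length 3 -- new best
  Position 5 ('c'): repeat (last at 2), move window start to 3
  Position 5 ('c'): window [3,5] length 3
  Position 6 ('a'): window [3,6] length 4 -- new best
  Position 7 ('d'): repeat (last at 4), move window start to 5
  Position 7 ('d'): window [5,7] length 3
Longest substring with no repeats: "edca" with length 4

4


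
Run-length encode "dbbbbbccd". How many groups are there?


Input: dbbbbbccd
Scanning for consecutive runs:
  Group 1: 'd' x 1 (positions 0-0)
  Group 2: 'b' x 5 (positions 1-5)
  Group 3: 'c' x 2 (positions 6-7)
  Group 4: 'd' x 1 (positions 8-8)
Total groups: 4

4


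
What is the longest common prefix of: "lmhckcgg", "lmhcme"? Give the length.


Words: lmhckcgg, lmhcme
  Position 0: all 'l' => match
  Position 1: all 'm' => match
  Position 2: all 'h' => match
  Position 3: all 'c' => match
  Position 4: ('k', 'm') => mismatch, stop
LCP = "lmhc" (length 4)

4


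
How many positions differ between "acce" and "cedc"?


Comparing "acce" and "cedc" position by position:
  Position 0: 'a' vs 'c' => DIFFER
  Position 1: 'c' vs 'e' => DIFFER
  Position 2: 'c' vs 'd' => DIFFER
  Position 3: 'e' vs 'c' => DIFFER
Positions that differ: 4

4


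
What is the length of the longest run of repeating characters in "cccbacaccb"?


Input: "cccbacaccb"
Scanning for longest run:
  Position 1 ('c'): continues run of 'c', length=2
  Position 2 ('c'): continues run of 'c', length=3
  Position 3 ('b'): new char, reset run to 1
  Position 4 ('a'): new char, reset run to 1
  Position 5 ('c'): new char, reset run to 1
  Position 6 ('a'): new char, reset run to 1
  Position 7 ('c'): new char, reset run to 1
  Position 8 ('c'): continues run of 'c', length=2
  Position 9 ('b'): new char, reset run to 1
Longest run: 'c' with length 3

3


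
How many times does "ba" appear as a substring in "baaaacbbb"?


Searching for "ba" in "baaaacbbb"
Scanning each position:
  Position 0: "ba" => MATCH
  Position 1: "aa" => no
  Position 2: "aa" => no
  Position 3: "aa" => no
  Position 4: "ac" => no
  Position 5: "cb" => no
  Position 6: "bb" => no
  Position 7: "bb" => no
Total occurrences: 1

1


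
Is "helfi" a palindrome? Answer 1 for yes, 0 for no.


Input: helfi
Reversed: ifleh
  Compare pos 0 ('h') with pos 4 ('i'): MISMATCH
  Compare pos 1 ('e') with pos 3 ('f'): MISMATCH
Result: not a palindrome

0


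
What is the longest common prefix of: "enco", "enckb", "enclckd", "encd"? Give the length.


Words: enco, enckb, enclckd, encd
  Position 0: all 'e' => match
  Position 1: all 'n' => match
  Position 2: all 'c' => match
  Position 3: ('o', 'k', 'l', 'd') => mismatch, stop
LCP = "enc" (length 3)

3


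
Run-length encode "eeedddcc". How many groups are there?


Input: eeedddcc
Scanning for consecutive runs:
  Group 1: 'e' x 3 (positions 0-2)
  Group 2: 'd' x 3 (positions 3-5)
  Group 3: 'c' x 2 (positions 6-7)
Total groups: 3

3


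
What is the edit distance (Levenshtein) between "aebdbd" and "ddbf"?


Computing edit distance: "aebdbd" -> "ddbf"
DP table:
           d    d    b    f
      0    1    2    3    4
  a   1    1    2    3    4
  e   2    2    2    3    4
  b   3    3    3    2    3
  d   4    3    3    3    3
  b   5    4    4    3    4
  d   6    5    4    4    4
Edit distance = dp[6][4] = 4

4


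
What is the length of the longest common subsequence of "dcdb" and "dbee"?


LCS of "dcdb" and "dbee"
DP table:
           d    b    e    e
      0    0    0    0    0
  d   0    1    1    1    1
  c   0    1    1    1    1
  d   0    1    1    1    1
  b   0    1    2    2    2
LCS length = dp[4][4] = 2

2


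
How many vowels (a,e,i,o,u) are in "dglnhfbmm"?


Input: dglnhfbmm
Checking each character:
  'd' at position 0: consonant
  'g' at position 1: consonant
  'l' at position 2: consonant
  'n' at position 3: consonant
  'h' at position 4: consonant
  'f' at position 5: consonant
  'b' at position 6: consonant
  'm' at position 7: consonant
  'm' at position 8: consonant
Total vowels: 0

0


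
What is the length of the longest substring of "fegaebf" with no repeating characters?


Input: "fegaebf"
Sliding window (track last position of each char):
  Position 0 ('f'): window [0,0] length 1 -- new best
  Position 1 ('e'): window [0,1] length 2 -- new best
  Position 2 ('g'): window [0,2] length 3 -- new best
  Position 3 ('a'): window [0,3] length 4 -- new best
  Position 4 ('e'): repeat (last at 1), move window start to 2
  Position 4 ('e'): window [2,4] length 3
  Position 5 ('b'): window [2,5] length 4
  Position 6 ('f'): window [2,6] length 5 -- new best
Longest substring with no repeats: "gaebf" with length 5

5


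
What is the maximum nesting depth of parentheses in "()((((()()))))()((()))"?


Input: "()((((()()))))()((()))"
Tracking depth:
  Position 0 '(': depth becomes 1
  Position 1 ')': depth becomes 0
  Position 2 '(': depth becomes 1
  Position 3 '(': depth becomes 2
  Position 4 '(': depth becomes 3
  Position 5 '(': depth becomes 4
  Position 6 '(': depth becomes 5
  Position 7 ')': depth becomes 4
  Position 8 '(': depth becomes 5
  Position 9 ')': depth becomes 4
  Position 10 ')': depth becomes 3
  Position 11 ')': depth becomes 2
  Position 12 ')': depth becomes 1
  Position 13 ')': depth becomes 0
  Position 14 '(': depth becomes 1
  Position 15 ')': depth becomes 0
  Position 16 '(': depth becomes 1
  Position 17 '(': depth becomes 2
  Position 18 '(': depth becomes 3
  Position 19 ')': depth becomes 2
  Position 20 ')': depth becomes 1
  Position 21 ')': depth becomes 0
Maximum depth reached: 5

5


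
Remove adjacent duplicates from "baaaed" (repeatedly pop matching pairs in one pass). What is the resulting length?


Input: baaaed
Stack-based adjacent duplicate removal:
  Read 'b': push. Stack: b
  Read 'a': push. Stack: ba
  Read 'a': matches stack top 'a' => pop. Stack: b
  Read 'a': push. Stack: ba
  Read 'e': push. Stack: bae
  Read 'd': push. Stack: baed
Final stack: "baed" (length 4)

4


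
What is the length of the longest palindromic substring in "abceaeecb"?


Input: "abceaeecb"
Checking substrings for palindromes:
  [3:6] "eae" (len 3) => palindrome
  [5:7] "ee" (len 2) => palindrome
Longest palindromic substring: "eae" with length 3

3


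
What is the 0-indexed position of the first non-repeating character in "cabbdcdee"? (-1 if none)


Input: cabbdcdee
Character frequencies:
  'a': 1
  'b': 2
  'c': 2
  'd': 2
  'e': 2
Scanning left to right for freq == 1:
  Position 0 ('c'): freq=2, skip
  Position 1 ('a'): unique! => answer = 1

1


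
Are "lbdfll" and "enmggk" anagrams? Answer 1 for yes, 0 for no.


Strings: "lbdfll", "enmggk"
Sorted first:  bdflll
Sorted second: eggkmn
Differ at position 0: 'b' vs 'e' => not anagrams

0


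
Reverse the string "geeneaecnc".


Input: geeneaecnc
Reading characters right to left:
  Position 9: 'c'
  Position 8: 'n'
  Position 7: 'c'
  Position 6: 'e'
  Position 5: 'a'
  Position 4: 'e'
  Position 3: 'n'
  Position 2: 'e'
  Position 1: 'e'
  Position 0: 'g'
Reversed: cnceaeneeg

cnceaeneeg


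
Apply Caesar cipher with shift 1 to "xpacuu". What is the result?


Caesar cipher: shift "xpacuu" by 1
  'x' (pos 23) + 1 = pos 24 = 'y'
  'p' (pos 15) + 1 = pos 16 = 'q'
  'a' (pos 0) + 1 = pos 1 = 'b'
  'c' (pos 2) + 1 = pos 3 = 'd'
  'u' (pos 20) + 1 = pos 21 = 'v'
  'u' (pos 20) + 1 = pos 21 = 'v'
Result: yqbdvv

yqbdvv


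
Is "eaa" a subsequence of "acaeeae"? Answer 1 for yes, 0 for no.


Check if "eaa" is a subsequence of "acaeeae"
Greedy scan:
  Position 0 ('a'): no match needed
  Position 1 ('c'): no match needed
  Position 2 ('a'): no match needed
  Position 3 ('e'): matches sub[0] = 'e'
  Position 4 ('e'): no match needed
  Position 5 ('a'): matches sub[1] = 'a'
  Position 6 ('e'): no match needed
Only matched 2/3 characters => not a subsequence

0


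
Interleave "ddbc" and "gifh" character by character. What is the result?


Interleaving "ddbc" and "gifh":
  Position 0: 'd' from first, 'g' from second => "dg"
  Position 1: 'd' from first, 'i' from second => "di"
  Position 2: 'b' from first, 'f' from second => "bf"
  Position 3: 'c' from first, 'h' from second => "ch"
Result: dgdibfch

dgdibfch


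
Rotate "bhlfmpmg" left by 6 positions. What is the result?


Input: "bhlfmpmg", rotate left by 6
First 6 characters: "bhlfmp"
Remaining characters: "mg"
Concatenate remaining + first: "mg" + "bhlfmp" = "mgbhlfmp"

mgbhlfmp


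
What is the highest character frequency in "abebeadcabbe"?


Input: abebeadcabbe
Character counts:
  'a': 3
  'b': 4
  'c': 1
  'd': 1
  'e': 3
Maximum frequency: 4

4


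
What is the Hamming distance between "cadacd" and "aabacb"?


Comparing "cadacd" and "aabacb" position by position:
  Position 0: 'c' vs 'a' => differ
  Position 1: 'a' vs 'a' => same
  Position 2: 'd' vs 'b' => differ
  Position 3: 'a' vs 'a' => same
  Position 4: 'c' vs 'c' => same
  Position 5: 'd' vs 'b' => differ
Total differences (Hamming distance): 3

3


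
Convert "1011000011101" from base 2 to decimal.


Input: "1011000011101" in base 2
Positional expansion:
  Digit '1' (value 1) x 2^12 = 4096
  Digit '0' (value 0) x 2^11 = 0
  Digit '1' (value 1) x 2^10 = 1024
  Digit '1' (value 1) x 2^9 = 512
  Digit '0' (value 0) x 2^8 = 0
  Digit '0' (value 0) x 2^7 = 0
  Digit '0' (value 0) x 2^6 = 0
  Digit '0' (value 0) x 2^5 = 0
  Digit '1' (value 1) x 2^4 = 16
  Digit '1' (value 1) x 2^3 = 8
  Digit '1' (value 1) x 2^2 = 4
  Digit '0' (value 0) x 2^1 = 0
  Digit '1' (value 1) x 2^0 = 1
Sum = 5661

5661


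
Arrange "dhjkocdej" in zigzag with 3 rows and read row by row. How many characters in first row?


Zigzag "dhjkocdej" into 3 rows:
Placing characters:
  'd' => row 0
  'h' => row 1
  'j' => row 2
  'k' => row 1
  'o' => row 0
  'c' => row 1
  'd' => row 2
  'e' => row 1
  'j' => row 0
Rows:
  Row 0: "doj"
  Row 1: "hkce"
  Row 2: "jd"
First row length: 3

3


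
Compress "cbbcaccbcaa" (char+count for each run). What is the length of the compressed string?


Input: cbbcaccbcaa
Runs:
  'c' x 1 => "c1"
  'b' x 2 => "b2"
  'c' x 1 => "c1"
  'a' x 1 => "a1"
  'c' x 2 => "c2"
  'b' x 1 => "b1"
  'c' x 1 => "c1"
  'a' x 2 => "a2"
Compressed: "c1b2c1a1c2b1c1a2"
Compressed length: 16

16


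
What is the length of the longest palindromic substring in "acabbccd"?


Input: "acabbccd"
Checking substrings for palindromes:
  [0:3] "aca" (len 3) => palindrome
  [3:5] "bb" (len 2) => palindrome
  [5:7] "cc" (len 2) => palindrome
Longest palindromic substring: "aca" with length 3

3


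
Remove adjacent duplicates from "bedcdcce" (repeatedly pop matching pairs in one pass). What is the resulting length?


Input: bedcdcce
Stack-based adjacent duplicate removal:
  Read 'b': push. Stack: b
  Read 'e': push. Stack: be
  Read 'd': push. Stack: bed
  Read 'c': push. Stack: bedc
  Read 'd': push. Stack: bedcd
  Read 'c': push. Stack: bedcdc
  Read 'c': matches stack top 'c' => pop. Stack: bedcd
  Read 'e': push. Stack: bedcde
Final stack: "bedcde" (length 6)

6


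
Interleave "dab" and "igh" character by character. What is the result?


Interleaving "dab" and "igh":
  Position 0: 'd' from first, 'i' from second => "di"
  Position 1: 'a' from first, 'g' from second => "ag"
  Position 2: 'b' from first, 'h' from second => "bh"
Result: diagbh

diagbh


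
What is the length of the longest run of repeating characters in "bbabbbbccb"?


Input: "bbabbbbccb"
Scanning for longest run:
  Position 1 ('b'): continues run of 'b', length=2
  Position 2 ('a'): new char, reset run to 1
  Position 3 ('b'): new char, reset run to 1
  Position 4 ('b'): continues run of 'b', length=2
  Position 5 ('b'): continues run of 'b', length=3
  Position 6 ('b'): continues run of 'b', length=4
  Position 7 ('c'): new char, reset run to 1
  Position 8 ('c'): continues run of 'c', length=2
  Position 9 ('b'): new char, reset run to 1
Longest run: 'b' with length 4

4


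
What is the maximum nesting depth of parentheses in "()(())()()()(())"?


Input: "()(())()()()(())"
Tracking depth:
  Position 0 '(': depth becomes 1
  Position 1 ')': depth becomes 0
  Position 2 '(': depth becomes 1
  Position 3 '(': depth becomes 2
  Position 4 ')': depth becomes 1
  Position 5 ')': depth becomes 0
  Position 6 '(': depth becomes 1
  Position 7 ')': depth becomes 0
  Position 8 '(': depth becomes 1
  Position 9 ')': depth becomes 0
  Position 10 '(': depth becomes 1
  Position 11 ')': depth becomes 0
  Position 12 '(': depth becomes 1
  Position 13 '(': depth becomes 2
  Position 14 ')': depth becomes 1
  Position 15 ')': depth becomes 0
Maximum depth reached: 2

2


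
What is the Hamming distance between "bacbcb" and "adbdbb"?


Comparing "bacbcb" and "adbdbb" position by position:
  Position 0: 'b' vs 'a' => differ
  Position 1: 'a' vs 'd' => differ
  Position 2: 'c' vs 'b' => differ
  Position 3: 'b' vs 'd' => differ
  Position 4: 'c' vs 'b' => differ
  Position 5: 'b' vs 'b' => same
Total differences (Hamming distance): 5

5


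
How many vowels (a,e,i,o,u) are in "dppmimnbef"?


Input: dppmimnbef
Checking each character:
  'd' at position 0: consonant
  'p' at position 1: consonant
  'p' at position 2: consonant
  'm' at position 3: consonant
  'i' at position 4: vowel (running total: 1)
  'm' at position 5: consonant
  'n' at position 6: consonant
  'b' at position 7: consonant
  'e' at position 8: vowel (running total: 2)
  'f' at position 9: consonant
Total vowels: 2

2


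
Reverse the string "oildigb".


Input: oildigb
Reading characters right to left:
  Position 6: 'b'
  Position 5: 'g'
  Position 4: 'i'
  Position 3: 'd'
  Position 2: 'l'
  Position 1: 'i'
  Position 0: 'o'
Reversed: bgidlio

bgidlio


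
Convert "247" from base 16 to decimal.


Input: "247" in base 16
Positional expansion:
  Digit '2' (value 2) x 16^2 = 512
  Digit '4' (value 4) x 16^1 = 64
  Digit '7' (value 7) x 16^0 = 7
Sum = 583

583


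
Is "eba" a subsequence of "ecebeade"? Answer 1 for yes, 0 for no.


Check if "eba" is a subsequence of "ecebeade"
Greedy scan:
  Position 0 ('e'): matches sub[0] = 'e'
  Position 1 ('c'): no match needed
  Position 2 ('e'): no match needed
  Position 3 ('b'): matches sub[1] = 'b'
  Position 4 ('e'): no match needed
  Position 5 ('a'): matches sub[2] = 'a'
  Position 6 ('d'): no match needed
  Position 7 ('e'): no match needed
All 3 characters matched => is a subsequence

1


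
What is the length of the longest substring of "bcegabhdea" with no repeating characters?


Input: "bcegabhdea"
Sliding window (track last position of each char):
  Position 0 ('b'): window [0,0] length 1 -- new best
  Position 1 ('c'): window [0,1] length 2 -- new best
  Position 2 ('e'): window [0,2] length 3 -- new best
  Position 3 ('g'): window [0,3] length 4 -- new best
  Position 4 ('a'): window [0,4] length 5 -- new best
  Position 5 ('b'): repeat (last at 0), move window start to 1
  Position 5 ('b'): window [1,5] length 5
  Position 6 ('h'): window [1,6] length 6 -- new best
  Position 7 ('d'): window [1,7] length 7 -- new best
  Position 8 ('e'): repeat (last at 2), move window start to 3
  Position 8 ('e'): window [3,8] length 6
  Position 9 ('a'): repeat (last at 4), move window start to 5
  Position 9 ('a'): window [5,9] length 5
Longest substring with no repeats: "cegabhd" with length 7

7


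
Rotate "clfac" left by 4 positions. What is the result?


Input: "clfac", rotate left by 4
First 4 characters: "clfa"
Remaining characters: "c"
Concatenate remaining + first: "c" + "clfa" = "cclfa"

cclfa


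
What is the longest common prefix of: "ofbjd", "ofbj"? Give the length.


Words: ofbjd, ofbj
  Position 0: all 'o' => match
  Position 1: all 'f' => match
  Position 2: all 'b' => match
  Position 3: all 'j' => match
LCP = "ofbj" (length 4)

4


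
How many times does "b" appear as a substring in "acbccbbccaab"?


Searching for "b" in "acbccbbccaab"
Scanning each position:
  Position 0: "a" => no
  Position 1: "c" => no
  Position 2: "b" => MATCH
  Position 3: "c" => no
  Position 4: "c" => no
  Position 5: "b" => MATCH
  Position 6: "b" => MATCH
  Position 7: "c" => no
  Position 8: "c" => no
  Position 9: "a" => no
  Position 10: "a" => no
  Position 11: "b" => MATCH
Total occurrences: 4

4


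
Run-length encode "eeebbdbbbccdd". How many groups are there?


Input: eeebbdbbbccdd
Scanning for consecutive runs:
  Group 1: 'e' x 3 (positions 0-2)
  Group 2: 'b' x 2 (positions 3-4)
  Group 3: 'd' x 1 (positions 5-5)
  Group 4: 'b' x 3 (positions 6-8)
  Group 5: 'c' x 2 (positions 9-10)
  Group 6: 'd' x 2 (positions 11-12)
Total groups: 6

6


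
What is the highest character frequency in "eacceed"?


Input: eacceed
Character counts:
  'a': 1
  'c': 2
  'd': 1
  'e': 3
Maximum frequency: 3

3


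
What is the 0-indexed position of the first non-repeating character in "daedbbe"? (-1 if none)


Input: daedbbe
Character frequencies:
  'a': 1
  'b': 2
  'd': 2
  'e': 2
Scanning left to right for freq == 1:
  Position 0 ('d'): freq=2, skip
  Position 1 ('a'): unique! => answer = 1

1


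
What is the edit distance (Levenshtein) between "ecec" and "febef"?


Computing edit distance: "ecec" -> "febef"
DP table:
           f    e    b    e    f
      0    1    2    3    4    5
  e   1    1    1    2    3    4
  c   2    2    2    2    3    4
  e   3    3    2    3    2    3
  c   4    4    3    3    3    3
Edit distance = dp[4][5] = 3

3


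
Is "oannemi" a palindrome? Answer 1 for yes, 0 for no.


Input: oannemi
Reversed: imennao
  Compare pos 0 ('o') with pos 6 ('i'): MISMATCH
  Compare pos 1 ('a') with pos 5 ('m'): MISMATCH
  Compare pos 2 ('n') with pos 4 ('e'): MISMATCH
Result: not a palindrome

0


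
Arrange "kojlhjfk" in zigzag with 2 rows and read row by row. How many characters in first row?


Zigzag "kojlhjfk" into 2 rows:
Placing characters:
  'k' => row 0
  'o' => row 1
  'j' => row 0
  'l' => row 1
  'h' => row 0
  'j' => row 1
  'f' => row 0
  'k' => row 1
Rows:
  Row 0: "kjhf"
  Row 1: "oljk"
First row length: 4

4


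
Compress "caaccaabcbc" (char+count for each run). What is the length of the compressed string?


Input: caaccaabcbc
Runs:
  'c' x 1 => "c1"
  'a' x 2 => "a2"
  'c' x 2 => "c2"
  'a' x 2 => "a2"
  'b' x 1 => "b1"
  'c' x 1 => "c1"
  'b' x 1 => "b1"
  'c' x 1 => "c1"
Compressed: "c1a2c2a2b1c1b1c1"
Compressed length: 16

16


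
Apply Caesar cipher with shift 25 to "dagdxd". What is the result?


Caesar cipher: shift "dagdxd" by 25
  'd' (pos 3) + 25 = pos 2 = 'c'
  'a' (pos 0) + 25 = pos 25 = 'z'
  'g' (pos 6) + 25 = pos 5 = 'f'
  'd' (pos 3) + 25 = pos 2 = 'c'
  'x' (pos 23) + 25 = pos 22 = 'w'
  'd' (pos 3) + 25 = pos 2 = 'c'
Result: czfcwc

czfcwc


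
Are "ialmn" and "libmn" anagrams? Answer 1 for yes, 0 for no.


Strings: "ialmn", "libmn"
Sorted first:  ailmn
Sorted second: bilmn
Differ at position 0: 'a' vs 'b' => not anagrams

0


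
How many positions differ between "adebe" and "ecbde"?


Comparing "adebe" and "ecbde" position by position:
  Position 0: 'a' vs 'e' => DIFFER
  Position 1: 'd' vs 'c' => DIFFER
  Position 2: 'e' vs 'b' => DIFFER
  Position 3: 'b' vs 'd' => DIFFER
  Position 4: 'e' vs 'e' => same
Positions that differ: 4

4


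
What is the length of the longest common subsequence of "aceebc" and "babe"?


LCS of "aceebc" and "babe"
DP table:
           b    a    b    e
      0    0    0    0    0
  a   0    0    1    1    1
  c   0    0    1    1    1
  e   0    0    1    1    2
  e   0    0    1    1    2
  b   0    1    1    2    2
  c   0    1    1    2    2
LCS length = dp[6][4] = 2

2


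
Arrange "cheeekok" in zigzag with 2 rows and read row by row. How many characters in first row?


Zigzag "cheeekok" into 2 rows:
Placing characters:
  'c' => row 0
  'h' => row 1
  'e' => row 0
  'e' => row 1
  'e' => row 0
  'k' => row 1
  'o' => row 0
  'k' => row 1
Rows:
  Row 0: "ceeo"
  Row 1: "hekk"
First row length: 4

4


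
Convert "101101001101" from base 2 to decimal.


Input: "101101001101" in base 2
Positional expansion:
  Digit '1' (value 1) x 2^11 = 2048
  Digit '0' (value 0) x 2^10 = 0
  Digit '1' (value 1) x 2^9 = 512
  Digit '1' (value 1) x 2^8 = 256
  Digit '0' (value 0) x 2^7 = 0
  Digit '1' (value 1) x 2^6 = 64
  Digit '0' (value 0) x 2^5 = 0
  Digit '0' (value 0) x 2^4 = 0
  Digit '1' (value 1) x 2^3 = 8
  Digit '1' (value 1) x 2^2 = 4
  Digit '0' (value 0) x 2^1 = 0
  Digit '1' (value 1) x 2^0 = 1
Sum = 2893

2893


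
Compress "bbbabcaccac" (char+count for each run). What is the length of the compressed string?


Input: bbbabcaccac
Runs:
  'b' x 3 => "b3"
  'a' x 1 => "a1"
  'b' x 1 => "b1"
  'c' x 1 => "c1"
  'a' x 1 => "a1"
  'c' x 2 => "c2"
  'a' x 1 => "a1"
  'c' x 1 => "c1"
Compressed: "b3a1b1c1a1c2a1c1"
Compressed length: 16

16


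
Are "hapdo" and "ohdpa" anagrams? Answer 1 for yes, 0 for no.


Strings: "hapdo", "ohdpa"
Sorted first:  adhop
Sorted second: adhop
Sorted forms match => anagrams

1


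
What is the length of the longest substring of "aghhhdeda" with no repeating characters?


Input: "aghhhdeda"
Sliding window (track last position of each char):
  Position 0 ('a'): window [0,0] length 1 -- new best
  Position 1 ('g'): window [0,1] length 2 -- new best
  Position 2 ('h'): window [0,2] length 3 -- new best
  Position 3 ('h'): repeat (last at 2), move window start to 3
  Position 3 ('h'): window [3,3] length 1
  Position 4 ('h'): repeat (last at 3), move window start to 4
  Position 4 ('h'): window [4,4] length 1
  Position 5 ('d'): window [4,5] length 2
  Position 6 ('e'): window [4,6] length 3
  Position 7 ('d'): repeat (last at 5), move window start to 6
  Position 7 ('d'): window [6,7] length 2
  Position 8 ('a'): window [6,8] length 3
Longest substring with no repeats: "agh" with length 3

3


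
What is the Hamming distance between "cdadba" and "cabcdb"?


Comparing "cdadba" and "cabcdb" position by position:
  Position 0: 'c' vs 'c' => same
  Position 1: 'd' vs 'a' => differ
  Position 2: 'a' vs 'b' => differ
  Position 3: 'd' vs 'c' => differ
  Position 4: 'b' vs 'd' => differ
  Position 5: 'a' vs 'b' => differ
Total differences (Hamming distance): 5

5


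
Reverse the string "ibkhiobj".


Input: ibkhiobj
Reading characters right to left:
  Position 7: 'j'
  Position 6: 'b'
  Position 5: 'o'
  Position 4: 'i'
  Position 3: 'h'
  Position 2: 'k'
  Position 1: 'b'
  Position 0: 'i'
Reversed: jboihkbi

jboihkbi


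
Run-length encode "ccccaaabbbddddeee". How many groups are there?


Input: ccccaaabbbddddeee
Scanning for consecutive runs:
  Group 1: 'c' x 4 (positions 0-3)
  Group 2: 'a' x 3 (positions 4-6)
  Group 3: 'b' x 3 (positions 7-9)
  Group 4: 'd' x 4 (positions 10-13)
  Group 5: 'e' x 3 (positions 14-16)
Total groups: 5

5


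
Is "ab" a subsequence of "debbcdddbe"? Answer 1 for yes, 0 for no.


Check if "ab" is a subsequence of "debbcdddbe"
Greedy scan:
  Position 0 ('d'): no match needed
  Position 1 ('e'): no match needed
  Position 2 ('b'): no match needed
  Position 3 ('b'): no match needed
  Position 4 ('c'): no match needed
  Position 5 ('d'): no match needed
  Position 6 ('d'): no match needed
  Position 7 ('d'): no match needed
  Position 8 ('b'): no match needed
  Position 9 ('e'): no match needed
Only matched 0/2 characters => not a subsequence

0


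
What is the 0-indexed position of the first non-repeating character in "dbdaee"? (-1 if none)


Input: dbdaee
Character frequencies:
  'a': 1
  'b': 1
  'd': 2
  'e': 2
Scanning left to right for freq == 1:
  Position 0 ('d'): freq=2, skip
  Position 1 ('b'): unique! => answer = 1

1


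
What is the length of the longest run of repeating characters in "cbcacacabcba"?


Input: "cbcacacabcba"
Scanning for longest run:
  Position 1 ('b'): new char, reset run to 1
  Position 2 ('c'): new char, reset run to 1
  Position 3 ('a'): new char, reset run to 1
  Position 4 ('c'): new char, reset run to 1
  Position 5 ('a'): new char, reset run to 1
  Position 6 ('c'): new char, reset run to 1
  Position 7 ('a'): new char, reset run to 1
  Position 8 ('b'): new char, reset run to 1
  Position 9 ('c'): new char, reset run to 1
  Position 10 ('b'): new char, reset run to 1
  Position 11 ('a'): new char, reset run to 1
Longest run: 'c' with length 1

1


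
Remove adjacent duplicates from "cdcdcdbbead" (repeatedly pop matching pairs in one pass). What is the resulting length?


Input: cdcdcdbbead
Stack-based adjacent duplicate removal:
  Read 'c': push. Stack: c
  Read 'd': push. Stack: cd
  Read 'c': push. Stack: cdc
  Read 'd': push. Stack: cdcd
  Read 'c': push. Stack: cdcdc
  Read 'd': push. Stack: cdcdcd
  Read 'b': push. Stack: cdcdcdb
  Read 'b': matches stack top 'b' => pop. Stack: cdcdcd
  Read 'e': push. Stack: cdcdcde
  Read 'a': push. Stack: cdcdcdea
  Read 'd': push. Stack: cdcdcdead
Final stack: "cdcdcdead" (length 9)

9


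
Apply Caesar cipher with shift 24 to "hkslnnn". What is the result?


Caesar cipher: shift "hkslnnn" by 24
  'h' (pos 7) + 24 = pos 5 = 'f'
  'k' (pos 10) + 24 = pos 8 = 'i'
  's' (pos 18) + 24 = pos 16 = 'q'
  'l' (pos 11) + 24 = pos 9 = 'j'
  'n' (pos 13) + 24 = pos 11 = 'l'
  'n' (pos 13) + 24 = pos 11 = 'l'
  'n' (pos 13) + 24 = pos 11 = 'l'
Result: fiqjlll

fiqjlll


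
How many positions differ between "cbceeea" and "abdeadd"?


Comparing "cbceeea" and "abdeadd" position by position:
  Position 0: 'c' vs 'a' => DIFFER
  Position 1: 'b' vs 'b' => same
  Position 2: 'c' vs 'd' => DIFFER
  Position 3: 'e' vs 'e' => same
  Position 4: 'e' vs 'a' => DIFFER
  Position 5: 'e' vs 'd' => DIFFER
  Position 6: 'a' vs 'd' => DIFFER
Positions that differ: 5

5


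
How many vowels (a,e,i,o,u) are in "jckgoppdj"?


Input: jckgoppdj
Checking each character:
  'j' at position 0: consonant
  'c' at position 1: consonant
  'k' at position 2: consonant
  'g' at position 3: consonant
  'o' at position 4: vowel (running total: 1)
  'p' at position 5: consonant
  'p' at position 6: consonant
  'd' at position 7: consonant
  'j' at position 8: consonant
Total vowels: 1

1


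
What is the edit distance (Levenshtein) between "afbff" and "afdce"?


Computing edit distance: "afbff" -> "afdce"
DP table:
           a    f    d    c    e
      0    1    2    3    4    5
  a   1    0    1    2    3    4
  f   2    1    0    1    2    3
  b   3    2    1    1    2    3
  f   4    3    2    2    2    3
  f   5    4    3    3    3    3
Edit distance = dp[5][5] = 3

3


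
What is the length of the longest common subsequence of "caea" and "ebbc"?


LCS of "caea" and "ebbc"
DP table:
           e    b    b    c
      0    0    0    0    0
  c   0    0    0    0    1
  a   0    0    0    0    1
  e   0    1    1    1    1
  a   0    1    1    1    1
LCS length = dp[4][4] = 1

1


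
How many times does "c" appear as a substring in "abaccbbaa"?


Searching for "c" in "abaccbbaa"
Scanning each position:
  Position 0: "a" => no
  Position 1: "b" => no
  Position 2: "a" => no
  Position 3: "c" => MATCH
  Position 4: "c" => MATCH
  Position 5: "b" => no
  Position 6: "b" => no
  Position 7: "a" => no
  Position 8: "a" => no
Total occurrences: 2

2


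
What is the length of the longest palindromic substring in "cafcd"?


Input: "cafcd"
Checking substrings for palindromes:
  No multi-char palindromic substrings found
Longest palindromic substring: "c" with length 1

1


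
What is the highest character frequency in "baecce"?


Input: baecce
Character counts:
  'a': 1
  'b': 1
  'c': 2
  'e': 2
Maximum frequency: 2

2


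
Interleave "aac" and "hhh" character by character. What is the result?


Interleaving "aac" and "hhh":
  Position 0: 'a' from first, 'h' from second => "ah"
  Position 1: 'a' from first, 'h' from second => "ah"
  Position 2: 'c' from first, 'h' from second => "ch"
Result: ahahch

ahahch


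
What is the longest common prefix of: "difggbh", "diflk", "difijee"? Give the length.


Words: difggbh, diflk, difijee
  Position 0: all 'd' => match
  Position 1: all 'i' => match
  Position 2: all 'f' => match
  Position 3: ('g', 'l', 'i') => mismatch, stop
LCP = "dif" (length 3)

3


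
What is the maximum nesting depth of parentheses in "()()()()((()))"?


Input: "()()()()((()))"
Tracking depth:
  Position 0 '(': depth becomes 1
  Position 1 ')': depth becomes 0
  Position 2 '(': depth becomes 1
  Position 3 ')': depth becomes 0
  Position 4 '(': depth becomes 1
  Position 5 ')': depth becomes 0
  Position 6 '(': depth becomes 1
  Position 7 ')': depth becomes 0
  Position 8 '(': depth becomes 1
  Position 9 '(': depth becomes 2
  Position 10 '(': depth becomes 3
  Position 11 ')': depth becomes 2
  Position 12 ')': depth becomes 1
  Position 13 ')': depth becomes 0
Maximum depth reached: 3

3


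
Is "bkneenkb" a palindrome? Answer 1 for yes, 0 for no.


Input: bkneenkb
Reversed: bkneenkb
  Compare pos 0 ('b') with pos 7 ('b'): match
  Compare pos 1 ('k') with pos 6 ('k'): match
  Compare pos 2 ('n') with pos 5 ('n'): match
  Compare pos 3 ('e') with pos 4 ('e'): match
Result: palindrome

1


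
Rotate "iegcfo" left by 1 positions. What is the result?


Input: "iegcfo", rotate left by 1
First 1 characters: "i"
Remaining characters: "egcfo"
Concatenate remaining + first: "egcfo" + "i" = "egcfoi"

egcfoi


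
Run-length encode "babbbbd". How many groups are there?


Input: babbbbd
Scanning for consecutive runs:
  Group 1: 'b' x 1 (positions 0-0)
  Group 2: 'a' x 1 (positions 1-1)
  Group 3: 'b' x 4 (positions 2-5)
  Group 4: 'd' x 1 (positions 6-6)
Total groups: 4

4


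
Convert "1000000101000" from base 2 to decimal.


Input: "1000000101000" in base 2
Positional expansion:
  Digit '1' (value 1) x 2^12 = 4096
  Digit '0' (value 0) x 2^11 = 0
  Digit '0' (value 0) x 2^10 = 0
  Digit '0' (value 0) x 2^9 = 0
  Digit '0' (value 0) x 2^8 = 0
  Digit '0' (value 0) x 2^7 = 0
  Digit '0' (value 0) x 2^6 = 0
  Digit '1' (value 1) x 2^5 = 32
  Digit '0' (value 0) x 2^4 = 0
  Digit '1' (value 1) x 2^3 = 8
  Digit '0' (value 0) x 2^2 = 0
  Digit '0' (value 0) x 2^1 = 0
  Digit '0' (value 0) x 2^0 = 0
Sum = 4136

4136


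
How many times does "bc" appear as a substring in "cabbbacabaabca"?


Searching for "bc" in "cabbbacabaabca"
Scanning each position:
  Position 0: "ca" => no
  Position 1: "ab" => no
  Position 2: "bb" => no
  Position 3: "bb" => no
  Position 4: "ba" => no
  Position 5: "ac" => no
  Position 6: "ca" => no
  Position 7: "ab" => no
  Position 8: "ba" => no
  Position 9: "aa" => no
  Position 10: "ab" => no
  Position 11: "bc" => MATCH
  Position 12: "ca" => no
Total occurrences: 1

1


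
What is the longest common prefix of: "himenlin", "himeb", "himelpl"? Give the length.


Words: himenlin, himeb, himelpl
  Position 0: all 'h' => match
  Position 1: all 'i' => match
  Position 2: all 'm' => match
  Position 3: all 'e' => match
  Position 4: ('n', 'b', 'l') => mismatch, stop
LCP = "hime" (length 4)

4


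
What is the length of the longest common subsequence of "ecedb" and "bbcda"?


LCS of "ecedb" and "bbcda"
DP table:
           b    b    c    d    a
      0    0    0    0    0    0
  e   0    0    0    0    0    0
  c   0    0    0    1    1    1
  e   0    0    0    1    1    1
  d   0    0    0    1    2    2
  b   0    1    1    1    2    2
LCS length = dp[5][5] = 2

2


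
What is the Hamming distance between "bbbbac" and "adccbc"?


Comparing "bbbbac" and "adccbc" position by position:
  Position 0: 'b' vs 'a' => differ
  Position 1: 'b' vs 'd' => differ
  Position 2: 'b' vs 'c' => differ
  Position 3: 'b' vs 'c' => differ
  Position 4: 'a' vs 'b' => differ
  Position 5: 'c' vs 'c' => same
Total differences (Hamming distance): 5

5


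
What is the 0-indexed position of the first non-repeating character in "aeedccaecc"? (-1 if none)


Input: aeedccaecc
Character frequencies:
  'a': 2
  'c': 4
  'd': 1
  'e': 3
Scanning left to right for freq == 1:
  Position 0 ('a'): freq=2, skip
  Position 1 ('e'): freq=3, skip
  Position 2 ('e'): freq=3, skip
  Position 3 ('d'): unique! => answer = 3

3


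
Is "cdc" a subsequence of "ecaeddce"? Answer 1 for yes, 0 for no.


Check if "cdc" is a subsequence of "ecaeddce"
Greedy scan:
  Position 0 ('e'): no match needed
  Position 1 ('c'): matches sub[0] = 'c'
  Position 2 ('a'): no match needed
  Position 3 ('e'): no match needed
  Position 4 ('d'): matches sub[1] = 'd'
  Position 5 ('d'): no match needed
  Position 6 ('c'): matches sub[2] = 'c'
  Position 7 ('e'): no match needed
All 3 characters matched => is a subsequence

1


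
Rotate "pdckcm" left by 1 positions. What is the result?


Input: "pdckcm", rotate left by 1
First 1 characters: "p"
Remaining characters: "dckcm"
Concatenate remaining + first: "dckcm" + "p" = "dckcmp"

dckcmp


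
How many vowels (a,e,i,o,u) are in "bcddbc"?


Input: bcddbc
Checking each character:
  'b' at position 0: consonant
  'c' at position 1: consonant
  'd' at position 2: consonant
  'd' at position 3: consonant
  'b' at position 4: consonant
  'c' at position 5: consonant
Total vowels: 0

0


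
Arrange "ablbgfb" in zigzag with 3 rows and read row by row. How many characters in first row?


Zigzag "ablbgfb" into 3 rows:
Placing characters:
  'a' => row 0
  'b' => row 1
  'l' => row 2
  'b' => row 1
  'g' => row 0
  'f' => row 1
  'b' => row 2
Rows:
  Row 0: "ag"
  Row 1: "bbf"
  Row 2: "lb"
First row length: 2

2


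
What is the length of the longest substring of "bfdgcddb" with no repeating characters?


Input: "bfdgcddb"
Sliding window (track last position of each char):
  Position 0 ('b'): window [0,0] length 1 -- new best
  Position 1 ('f'): window [0,1] length 2 -- new best
  Position 2 ('d'): window [0,2] length 3 -- new best
  Position 3 ('g'): window [0,3] length 4 -- new best
  Position 4 ('c'): window [0,4] length 5 -- new best
  Position 5 ('d'): repeat (last at 2), move window start to 3
  Position 5 ('d'): window [3,5] length 3
  Position 6 ('d'): repeat (last at 5), move window start to 6
  Position 6 ('d'): window [6,6] length 1
  Position 7 ('b'): window [6,7] length 2
Longest substring with no repeats: "bfdgc" with length 5

5


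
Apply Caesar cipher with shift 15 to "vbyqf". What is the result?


Caesar cipher: shift "vbyqf" by 15
  'v' (pos 21) + 15 = pos 10 = 'k'
  'b' (pos 1) + 15 = pos 16 = 'q'
  'y' (pos 24) + 15 = pos 13 = 'n'
  'q' (pos 16) + 15 = pos 5 = 'f'
  'f' (pos 5) + 15 = pos 20 = 'u'
Result: kqnfu

kqnfu


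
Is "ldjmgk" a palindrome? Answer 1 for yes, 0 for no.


Input: ldjmgk
Reversed: kgmjdl
  Compare pos 0 ('l') with pos 5 ('k'): MISMATCH
  Compare pos 1 ('d') with pos 4 ('g'): MISMATCH
  Compare pos 2 ('j') with pos 3 ('m'): MISMATCH
Result: not a palindrome

0


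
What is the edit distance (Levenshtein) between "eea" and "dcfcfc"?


Computing edit distance: "eea" -> "dcfcfc"
DP table:
           d    c    f    c    f    c
      0    1    2    3    4    5    6
  e   1    1    2    3    4    5    6
  e   2    2    2    3    4    5    6
  a   3    3    3    3    4    5    6
Edit distance = dp[3][6] = 6

6


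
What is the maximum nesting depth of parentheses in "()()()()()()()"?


Input: "()()()()()()()"
Tracking depth:
  Position 0 '(': depth becomes 1
  Position 1 ')': depth becomes 0
  Position 2 '(': depth becomes 1
  Position 3 ')': depth becomes 0
  Position 4 '(': depth becomes 1
  Position 5 ')': depth becomes 0
  Position 6 '(': depth becomes 1
  Position 7 ')': depth becomes 0
  Position 8 '(': depth becomes 1
  Position 9 ')': depth becomes 0
  Position 10 '(': depth becomes 1
  Position 11 ')': depth becomes 0
  Position 12 '(': depth becomes 1
  Position 13 ')': depth becomes 0
Maximum depth reached: 1

1


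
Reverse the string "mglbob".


Input: mglbob
Reading characters right to left:
  Position 5: 'b'
  Position 4: 'o'
  Position 3: 'b'
  Position 2: 'l'
  Position 1: 'g'
  Position 0: 'm'
Reversed: boblgm

boblgm


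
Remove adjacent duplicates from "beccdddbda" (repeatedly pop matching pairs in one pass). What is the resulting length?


Input: beccdddbda
Stack-based adjacent duplicate removal:
  Read 'b': push. Stack: b
  Read 'e': push. Stack: be
  Read 'c': push. Stack: bec
  Read 'c': matches stack top 'c' => pop. Stack: be
  Read 'd': push. Stack: bed
  Read 'd': matches stack top 'd' => pop. Stack: be
  Read 'd': push. Stack: bed
  Read 'b': push. Stack: bedb
  Read 'd': push. Stack: bedbd
  Read 'a': push. Stack: bedbda
Final stack: "bedbda" (length 6)

6


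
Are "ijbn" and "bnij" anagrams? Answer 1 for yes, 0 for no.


Strings: "ijbn", "bnij"
Sorted first:  bijn
Sorted second: bijn
Sorted forms match => anagrams

1


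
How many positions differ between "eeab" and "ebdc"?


Comparing "eeab" and "ebdc" position by position:
  Position 0: 'e' vs 'e' => same
  Position 1: 'e' vs 'b' => DIFFER
  Position 2: 'a' vs 'd' => DIFFER
  Position 3: 'b' vs 'c' => DIFFER
Positions that differ: 3

3


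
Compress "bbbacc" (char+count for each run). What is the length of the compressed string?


Input: bbbacc
Runs:
  'b' x 3 => "b3"
  'a' x 1 => "a1"
  'c' x 2 => "c2"
Compressed: "b3a1c2"
Compressed length: 6

6


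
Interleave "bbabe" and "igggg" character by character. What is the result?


Interleaving "bbabe" and "igggg":
  Position 0: 'b' from first, 'i' from second => "bi"
  Position 1: 'b' from first, 'g' from second => "bg"
  Position 2: 'a' from first, 'g' from second => "ag"
  Position 3: 'b' from first, 'g' from second => "bg"
  Position 4: 'e' from first, 'g' from second => "eg"
Result: bibgagbgeg

bibgagbgeg
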